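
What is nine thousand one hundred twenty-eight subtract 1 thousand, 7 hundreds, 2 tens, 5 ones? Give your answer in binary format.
Convert nine thousand one hundred twenty-eight (English words) → 9×1000 + 1×100 + 28 = 9128 (decimal)
Convert 1 thousand, 7 hundreds, 2 tens, 5 ones (place-value notation) → 1×1000 + 7×100 + 2×10 + 5 = 1725 (decimal)
Compute 9128 - 1725 = 7403
Convert 7403 (decimal) → 7403 = 4096 + 2048 + 1024 + 128 + 64 + 32 + 8 + 2 + 1 → 0b1110011101011 (binary)
0b1110011101011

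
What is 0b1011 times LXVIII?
Convert 0b1011 (binary) → 8 + 2 + 1 = 11 (decimal)
Convert LXVIII (Roman numeral) → 50 + 10 + 5 + 1 + 1 + 1 = 68 (decimal)
Compute 11 × 68 = 748
748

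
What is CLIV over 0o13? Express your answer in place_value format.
Convert CLIV (Roman numeral) → 100 + 50 + 4 = 154 (decimal)
Convert 0o13 (octal) → 1×8 + 3 = 11 (decimal)
Compute 154 ÷ 11 = 14
Convert 14 (decimal) → 14 = 1×10 + 4 → 1 ten, 4 ones (place-value notation)
1 ten, 4 ones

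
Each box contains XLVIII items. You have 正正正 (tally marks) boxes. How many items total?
Convert XLVIII (Roman numeral) → 40 + 5 + 1 + 1 + 1 = 48 (decimal)
Convert 正正正 (tally marks) → 5 + 5 + 5 = 15 (decimal)
Compute 48 × 15 = 720
720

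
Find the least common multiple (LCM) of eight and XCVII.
Convert eight (English words) → 8 (decimal)
Convert XCVII (Roman numeral) → 90 + 5 + 1 + 1 = 97 (decimal)
Compute lcm(8, 97) = 776
776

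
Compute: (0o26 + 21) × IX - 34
Convert 0o26 (octal) → 2×8 + 6 = 22 (decimal)
Convert IX (Roman numeral) → 9 (decimal)
Expression in decimal: (22 + 21) × 9 - 34
Parentheses first: 22 + 21 = 43
Multiply: 43 × 9 = 387
Subtract: 387 - 34 = 353
353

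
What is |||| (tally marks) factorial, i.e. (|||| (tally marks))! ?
Convert |||| (tally marks) → 4 (decimal)
Compute 4! = 24
24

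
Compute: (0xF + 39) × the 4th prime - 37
Convert 0xF (hexadecimal) → 15 (decimal)
Convert the 4th prime (prime index) → 7 (decimal)
Expression in decimal: (15 + 39) × 7 - 37
Parentheses first: 15 + 39 = 54
Multiply: 54 × 7 = 378
Subtract: 378 - 37 = 341
341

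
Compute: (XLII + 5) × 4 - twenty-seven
Convert XLII (Roman numeral) → 40 + 1 + 1 = 42 (decimal)
Convert twenty-seven (English words) → 27 (decimal)
Expression in decimal: (42 + 5) × 4 - 27
Parentheses first: 42 + 5 = 47
Multiply: 47 × 4 = 188
Subtract: 188 - 27 = 161
161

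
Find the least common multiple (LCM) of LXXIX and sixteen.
Convert LXXIX (Roman numeral) → 50 + 10 + 10 + 9 = 79 (decimal)
Convert sixteen (English words) → 16 (decimal)
Compute lcm(79, 16) = 1264
1264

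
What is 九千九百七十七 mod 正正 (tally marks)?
Convert 九千九百七十七 (Chinese numeral) → 9×1000 + 9×100 + 7×10 + 7 = 9977 (decimal)
Convert 正正 (tally marks) → 5 + 5 = 10 (decimal)
Compute 9977 mod 10 = 7
7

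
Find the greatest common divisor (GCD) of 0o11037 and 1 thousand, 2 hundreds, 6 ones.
Convert 0o11037 (octal) → 1×4096 + 1×512 + 3×8 + 7 = 4639 (decimal)
Convert 1 thousand, 2 hundreds, 6 ones (place-value notation) → 1×1000 + 2×100 + 6 = 1206 (decimal)
Compute gcd(4639, 1206) = 1
1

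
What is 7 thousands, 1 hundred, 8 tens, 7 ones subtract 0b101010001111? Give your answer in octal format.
Convert 7 thousands, 1 hundred, 8 tens, 7 ones (place-value notation) → 7×1000 + 1×100 + 8×10 + 7 = 7187 (decimal)
Convert 0b101010001111 (binary) → 2048 + 512 + 128 + 8 + 4 + 2 + 1 = 2703 (decimal)
Compute 7187 - 2703 = 4484
Convert 4484 (decimal) → 4484 = 1×4096 + 6×64 + 4 → 0o10604 (octal)
0o10604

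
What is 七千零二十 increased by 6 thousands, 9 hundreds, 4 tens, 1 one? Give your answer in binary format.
Convert 七千零二十 (Chinese numeral) → 7×1000 + 2×10 = 7020 (decimal)
Convert 6 thousands, 9 hundreds, 4 tens, 1 one (place-value notation) → 6×1000 + 9×100 + 4×10 + 1 = 6941 (decimal)
Compute 7020 + 6941 = 13961
Convert 13961 (decimal) → 13961 = 8192 + 4096 + 1024 + 512 + 128 + 8 + 1 → 0b11011010001001 (binary)
0b11011010001001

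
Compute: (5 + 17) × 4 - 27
Parentheses first: 5 + 17 = 22
Multiply: 22 × 4 = 88
Subtract: 88 - 27 = 61
61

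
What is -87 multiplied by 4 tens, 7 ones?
Convert 4 tens, 7 ones (place-value notation) → 4×10 + 7 = 47 (decimal)
Compute -87 × 47 = -4089
-4089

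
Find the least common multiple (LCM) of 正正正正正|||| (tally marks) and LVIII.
Convert 正正正正正|||| (tally marks) → 5 + 5 + 5 + 5 + 5 + 4 = 29 (decimal)
Convert LVIII (Roman numeral) → 50 + 5 + 1 + 1 + 1 = 58 (decimal)
Compute lcm(29, 58) = 58
58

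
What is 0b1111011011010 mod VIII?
Convert 0b1111011011010 (binary) → 4096 + 2048 + 1024 + 512 + 128 + 64 + 16 + 8 + 2 = 7898 (decimal)
Convert VIII (Roman numeral) → 5 + 1 + 1 + 1 = 8 (decimal)
Compute 7898 mod 8 = 2
2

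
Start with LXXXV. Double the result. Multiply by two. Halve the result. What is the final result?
Convert LXXXV (Roman numeral) → 50 + 10 + 10 + 10 + 5 = 85 (decimal)
Start: 85
85 × 2 = 170
Convert two (English words) → 2 (decimal)
170 × 2 = 340
340 ÷ 2 = 170
170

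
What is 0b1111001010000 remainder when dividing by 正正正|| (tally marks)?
Convert 0b1111001010000 (binary) → 4096 + 2048 + 1024 + 512 + 64 + 16 = 7760 (decimal)
Convert 正正正|| (tally marks) → 5 + 5 + 5 + 2 = 17 (decimal)
Compute 7760 mod 17 = 8
8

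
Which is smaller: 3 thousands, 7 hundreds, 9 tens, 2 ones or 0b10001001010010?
Convert 3 thousands, 7 hundreds, 9 tens, 2 ones (place-value notation) → 3×1000 + 7×100 + 9×10 + 2 = 3792 (decimal)
Convert 0b10001001010010 (binary) → 8192 + 512 + 64 + 16 + 2 = 8786 (decimal)
Compare 3792 vs 8786: smaller = 3792
3792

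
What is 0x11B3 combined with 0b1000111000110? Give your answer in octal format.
Convert 0x11B3 (hexadecimal) → 1×4096 + 1×256 + 11×16 + 3 = 4531 (decimal)
Convert 0b1000111000110 (binary) → 4096 + 256 + 128 + 64 + 4 + 2 = 4550 (decimal)
Compute 4531 + 4550 = 9081
Convert 9081 (decimal) → 9081 = 2×4096 + 1×512 + 5×64 + 7×8 + 1 → 0o21571 (octal)
0o21571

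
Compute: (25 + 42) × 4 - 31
Parentheses first: 25 + 42 = 67
Multiply: 67 × 4 = 268
Subtract: 268 - 31 = 237
237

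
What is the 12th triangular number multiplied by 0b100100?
Convert the 12th triangular number (triangular index) → 12×13/2 = 78 (decimal)
Convert 0b100100 (binary) → 32 + 4 = 36 (decimal)
Compute 78 × 36 = 2808
2808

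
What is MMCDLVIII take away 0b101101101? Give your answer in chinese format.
Convert MMCDLVIII (Roman numeral) → 1000 + 1000 + 400 + 50 + 5 + 1 + 1 + 1 = 2458 (decimal)
Convert 0b101101101 (binary) → 256 + 64 + 32 + 8 + 4 + 1 = 365 (decimal)
Compute 2458 - 365 = 2093
Convert 2093 (decimal) → 2093 = 2×1000 + 9×10 + 3 → 二千零九十三 (Chinese numeral)
二千零九十三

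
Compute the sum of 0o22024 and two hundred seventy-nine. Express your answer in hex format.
Convert 0o22024 (octal) → 2×4096 + 2×512 + 2×8 + 4 = 9236 (decimal)
Convert two hundred seventy-nine (English words) → 2×100 + 79 = 279 (decimal)
Compute 9236 + 279 = 9515
Convert 9515 (decimal) → 9515 = 2×4096 + 5×256 + 2×16 + 11 → 0x252B (hexadecimal)
0x252B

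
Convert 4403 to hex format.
Convert 4403 (decimal) → 4403 = 1×4096 + 1×256 + 3×16 + 3 → 0x1133 (hexadecimal)
0x1133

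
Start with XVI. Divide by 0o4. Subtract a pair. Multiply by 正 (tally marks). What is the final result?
Convert XVI (Roman numeral) → 10 + 5 + 1 = 16 (decimal)
Start: 16
Convert 0o4 (octal) → 4 (decimal)
16 ÷ 4 = 4
Convert a pair (colloquial) → 2 (decimal)
4 - 2 = 2
Convert 正 (tally marks) → 5 (decimal)
2 × 5 = 10
10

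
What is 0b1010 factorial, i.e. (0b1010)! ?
Convert 0b1010 (binary) → 8 + 2 = 10 (decimal)
Compute 10! = 3628800
3628800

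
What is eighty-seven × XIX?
Convert eighty-seven (English words) → 87 (decimal)
Convert XIX (Roman numeral) → 10 + 9 = 19 (decimal)
Compute 87 × 19 = 1653
1653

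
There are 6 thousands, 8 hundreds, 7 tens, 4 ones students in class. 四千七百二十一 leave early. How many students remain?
Convert 6 thousands, 8 hundreds, 7 tens, 4 ones (place-value notation) → 6×1000 + 8×100 + 7×10 + 4 = 6874 (decimal)
Convert 四千七百二十一 (Chinese numeral) → 4×1000 + 7×100 + 2×10 + 1 = 4721 (decimal)
Compute 6874 - 4721 = 2153
2153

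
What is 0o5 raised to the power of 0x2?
Convert 0o5 (octal) → 5 (decimal)
Convert 0x2 (hexadecimal) → 2 (decimal)
Compute 5 ^ 2 = 25
25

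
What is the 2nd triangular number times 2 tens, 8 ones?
Convert the 2nd triangular number (triangular index) → 2×3/2 = 3 (decimal)
Convert 2 tens, 8 ones (place-value notation) → 2×10 + 8 = 28 (decimal)
Compute 3 × 28 = 84
84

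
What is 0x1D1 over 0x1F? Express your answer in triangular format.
Convert 0x1D1 (hexadecimal) → 1×256 + 13×16 + 1 = 465 (decimal)
Convert 0x1F (hexadecimal) → 1×16 + 15 = 31 (decimal)
Compute 465 ÷ 31 = 15
Convert 15 (decimal) → 15 = 5×6/2 → the 5th triangular number (triangular index)
the 5th triangular number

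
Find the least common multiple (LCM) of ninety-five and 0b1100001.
Convert ninety-five (English words) → 95 (decimal)
Convert 0b1100001 (binary) → 64 + 32 + 1 = 97 (decimal)
Compute lcm(95, 97) = 9215
9215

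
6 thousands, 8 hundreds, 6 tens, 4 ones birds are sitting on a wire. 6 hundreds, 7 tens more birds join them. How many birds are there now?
Convert 6 thousands, 8 hundreds, 6 tens, 4 ones (place-value notation) → 6×1000 + 8×100 + 6×10 + 4 = 6864 (decimal)
Convert 6 hundreds, 7 tens (place-value notation) → 6×100 + 7×10 = 670 (decimal)
Compute 6864 + 670 = 7534
7534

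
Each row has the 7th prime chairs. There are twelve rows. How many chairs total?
Convert the 7th prime (prime index) → 17 (decimal)
Convert twelve (English words) → 12 (decimal)
Compute 17 × 12 = 204
204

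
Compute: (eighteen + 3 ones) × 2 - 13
Convert eighteen (English words) → 18 (decimal)
Convert 3 ones (place-value notation) → 3 (decimal)
Expression in decimal: (18 + 3) × 2 - 13
Parentheses first: 18 + 3 = 21
Multiply: 21 × 2 = 42
Subtract: 42 - 13 = 29
29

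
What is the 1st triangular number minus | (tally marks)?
The 1st triangular number = 1×2/2 = 1
Convert | (tally marks) → 1 (decimal)
Compute 1 - 1 = 0
0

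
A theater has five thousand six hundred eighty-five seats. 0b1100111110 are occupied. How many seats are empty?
Convert five thousand six hundred eighty-five (English words) → 5×1000 + 6×100 + 85 = 5685 (decimal)
Convert 0b1100111110 (binary) → 512 + 256 + 32 + 16 + 8 + 4 + 2 = 830 (decimal)
Compute 5685 - 830 = 4855
4855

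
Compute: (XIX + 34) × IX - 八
Convert XIX (Roman numeral) → 10 + 9 = 19 (decimal)
Convert IX (Roman numeral) → 9 (decimal)
Convert 八 (Chinese numeral) → 8 (decimal)
Expression in decimal: (19 + 34) × 9 - 8
Parentheses first: 19 + 34 = 53
Multiply: 53 × 9 = 477
Subtract: 477 - 8 = 469
469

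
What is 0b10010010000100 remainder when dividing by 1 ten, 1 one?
Convert 0b10010010000100 (binary) → 8192 + 1024 + 128 + 4 = 9348 (decimal)
Convert 1 ten, 1 one (place-value notation) → 1×10 + 1 = 11 (decimal)
Compute 9348 mod 11 = 9
9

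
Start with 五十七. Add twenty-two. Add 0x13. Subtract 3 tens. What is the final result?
Convert 五十七 (Chinese numeral) → 5×10 + 7 = 57 (decimal)
Start: 57
Convert twenty-two (English words) → 22 (decimal)
57 + 22 = 79
Convert 0x13 (hexadecimal) → 1×16 + 3 = 19 (decimal)
79 + 19 = 98
Convert 3 tens (place-value notation) → 3×10 = 30 (decimal)
98 - 30 = 68
68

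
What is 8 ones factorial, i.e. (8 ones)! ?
Convert 8 ones (place-value notation) → 8 (decimal)
Compute 8! = 40320
40320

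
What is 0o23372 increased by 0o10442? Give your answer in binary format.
Convert 0o23372 (octal) → 2×4096 + 3×512 + 3×64 + 7×8 + 2 = 9978 (decimal)
Convert 0o10442 (octal) → 1×4096 + 4×64 + 4×8 + 2 = 4386 (decimal)
Compute 9978 + 4386 = 14364
Convert 14364 (decimal) → 14364 = 8192 + 4096 + 2048 + 16 + 8 + 4 → 0b11100000011100 (binary)
0b11100000011100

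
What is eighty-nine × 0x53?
Convert eighty-nine (English words) → 89 (decimal)
Convert 0x53 (hexadecimal) → 5×16 + 3 = 83 (decimal)
Compute 89 × 83 = 7387
7387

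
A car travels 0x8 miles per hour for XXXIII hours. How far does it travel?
Convert 0x8 (hexadecimal) → 8 (decimal)
Convert XXXIII (Roman numeral) → 10 + 10 + 10 + 1 + 1 + 1 = 33 (decimal)
Compute 8 × 33 = 264
264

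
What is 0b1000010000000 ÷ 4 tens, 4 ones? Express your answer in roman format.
Convert 0b1000010000000 (binary) → 4096 + 128 = 4224 (decimal)
Convert 4 tens, 4 ones (place-value notation) → 4×10 + 4 = 44 (decimal)
Compute 4224 ÷ 44 = 96
Convert 96 (decimal) → 96 = 90 + 5 + 1 → XCVI (Roman numeral)
XCVI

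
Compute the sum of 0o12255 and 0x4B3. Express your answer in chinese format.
Convert 0o12255 (octal) → 1×4096 + 2×512 + 2×64 + 5×8 + 5 = 5293 (decimal)
Convert 0x4B3 (hexadecimal) → 4×256 + 11×16 + 3 = 1203 (decimal)
Compute 5293 + 1203 = 6496
Convert 6496 (decimal) → 6496 = 6×1000 + 4×100 + 9×10 + 6 → 六千四百九十六 (Chinese numeral)
六千四百九十六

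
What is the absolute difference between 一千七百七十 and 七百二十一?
Convert 一千七百七十 (Chinese numeral) → 1×1000 + 7×100 + 7×10 = 1770 (decimal)
Convert 七百二十一 (Chinese numeral) → 7×100 + 2×10 + 1 = 721 (decimal)
Compute |1770 - 721| = 1049
1049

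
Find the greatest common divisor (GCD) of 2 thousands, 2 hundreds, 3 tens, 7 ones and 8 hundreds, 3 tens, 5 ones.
Convert 2 thousands, 2 hundreds, 3 tens, 7 ones (place-value notation) → 2×1000 + 2×100 + 3×10 + 7 = 2237 (decimal)
Convert 8 hundreds, 3 tens, 5 ones (place-value notation) → 8×100 + 3×10 + 5 = 835 (decimal)
Compute gcd(2237, 835) = 1
1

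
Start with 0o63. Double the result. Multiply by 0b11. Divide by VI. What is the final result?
Convert 0o63 (octal) → 6×8 + 3 = 51 (decimal)
Start: 51
51 × 2 = 102
Convert 0b11 (binary) → 2 + 1 = 3 (decimal)
102 × 3 = 306
Convert VI (Roman numeral) → 5 + 1 = 6 (decimal)
306 ÷ 6 = 51
51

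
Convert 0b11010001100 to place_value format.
Convert 0b11010001100 (binary) → 1024 + 512 + 128 + 8 + 4 = 1676 (decimal)
Convert 1676 (decimal) → 1676 = 1×1000 + 6×100 + 7×10 + 6 → 1 thousand, 6 hundreds, 7 tens, 6 ones (place-value notation)
1 thousand, 6 hundreds, 7 tens, 6 ones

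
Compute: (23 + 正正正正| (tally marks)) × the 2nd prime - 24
Convert 正正正正| (tally marks) → 5 + 5 + 5 + 5 + 1 = 21 (decimal)
Convert the 2nd prime (prime index) → 3 (decimal)
Expression in decimal: (23 + 21) × 3 - 24
Parentheses first: 23 + 21 = 44
Multiply: 44 × 3 = 132
Subtract: 132 - 24 = 108
108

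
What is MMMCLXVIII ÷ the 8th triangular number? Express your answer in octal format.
Convert MMMCLXVIII (Roman numeral) → 1000 + 1000 + 1000 + 100 + 50 + 10 + 5 + 1 + 1 + 1 = 3168 (decimal)
Convert the 8th triangular number (triangular index) → 8×9/2 = 36 (decimal)
Compute 3168 ÷ 36 = 88
Convert 88 (decimal) → 88 = 1×64 + 3×8 → 0o130 (octal)
0o130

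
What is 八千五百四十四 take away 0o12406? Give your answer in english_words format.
Convert 八千五百四十四 (Chinese numeral) → 8×1000 + 5×100 + 4×10 + 4 = 8544 (decimal)
Convert 0o12406 (octal) → 1×4096 + 2×512 + 4×64 + 6 = 5382 (decimal)
Compute 8544 - 5382 = 3162
Convert 3162 (decimal) → 3162 = 3×1000 + 1×100 + 62 → three thousand one hundred sixty-two (English words)
three thousand one hundred sixty-two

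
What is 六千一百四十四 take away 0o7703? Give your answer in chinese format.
Convert 六千一百四十四 (Chinese numeral) → 6×1000 + 1×100 + 4×10 + 4 = 6144 (decimal)
Convert 0o7703 (octal) → 7×512 + 7×64 + 3 = 4035 (decimal)
Compute 6144 - 4035 = 2109
Convert 2109 (decimal) → 2109 = 2×1000 + 1×100 + 9 → 二千一百零九 (Chinese numeral)
二千一百零九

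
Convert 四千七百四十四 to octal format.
Convert 四千七百四十四 (Chinese numeral) → 4×1000 + 7×100 + 4×10 + 4 = 4744 (decimal)
Convert 4744 (decimal) → 4744 = 1×4096 + 1×512 + 2×64 + 1×8 → 0o11210 (octal)
0o11210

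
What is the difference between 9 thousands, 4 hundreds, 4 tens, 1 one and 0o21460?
Convert 9 thousands, 4 hundreds, 4 tens, 1 one (place-value notation) → 9×1000 + 4×100 + 4×10 + 1 = 9441 (decimal)
Convert 0o21460 (octal) → 2×4096 + 1×512 + 4×64 + 6×8 = 9008 (decimal)
Difference: |9441 - 9008| = 433
433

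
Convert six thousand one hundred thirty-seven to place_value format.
Convert six thousand one hundred thirty-seven (English words) → 6×1000 + 1×100 + 37 = 6137 (decimal)
Convert 6137 (decimal) → 6137 = 6×1000 + 1×100 + 3×10 + 7 → 6 thousands, 1 hundred, 3 tens, 7 ones (place-value notation)
6 thousands, 1 hundred, 3 tens, 7 ones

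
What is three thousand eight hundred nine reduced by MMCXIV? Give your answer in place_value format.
Convert three thousand eight hundred nine (English words) → 3×1000 + 8×100 + 9 = 3809 (decimal)
Convert MMCXIV (Roman numeral) → 1000 + 1000 + 100 + 10 + 4 = 2114 (decimal)
Compute 3809 - 2114 = 1695
Convert 1695 (decimal) → 1695 = 1×1000 + 6×100 + 9×10 + 5 → 1 thousand, 6 hundreds, 9 tens, 5 ones (place-value notation)
1 thousand, 6 hundreds, 9 tens, 5 ones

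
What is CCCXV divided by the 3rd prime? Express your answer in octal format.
Convert CCCXV (Roman numeral) → 100 + 100 + 100 + 10 + 5 = 315 (decimal)
Convert the 3rd prime (prime index) → 5 (decimal)
Compute 315 ÷ 5 = 63
Convert 63 (decimal) → 63 = 7×8 + 7 → 0o77 (octal)
0o77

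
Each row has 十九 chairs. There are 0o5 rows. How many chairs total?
Convert 十九 (Chinese numeral) → 1×10 + 9 = 19 (decimal)
Convert 0o5 (octal) → 5 (decimal)
Compute 19 × 5 = 95
95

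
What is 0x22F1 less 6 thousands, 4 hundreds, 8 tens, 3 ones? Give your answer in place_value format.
Convert 0x22F1 (hexadecimal) → 2×4096 + 2×256 + 15×16 + 1 = 8945 (decimal)
Convert 6 thousands, 4 hundreds, 8 tens, 3 ones (place-value notation) → 6×1000 + 4×100 + 8×10 + 3 = 6483 (decimal)
Compute 8945 - 6483 = 2462
Convert 2462 (decimal) → 2462 = 2×1000 + 4×100 + 6×10 + 2 → 2 thousands, 4 hundreds, 6 tens, 2 ones (place-value notation)
2 thousands, 4 hundreds, 6 tens, 2 ones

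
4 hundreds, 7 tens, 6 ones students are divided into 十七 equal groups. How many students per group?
Convert 4 hundreds, 7 tens, 6 ones (place-value notation) → 4×100 + 7×10 + 6 = 476 (decimal)
Convert 十七 (Chinese numeral) → 1×10 + 7 = 17 (decimal)
Compute 476 ÷ 17 = 28
28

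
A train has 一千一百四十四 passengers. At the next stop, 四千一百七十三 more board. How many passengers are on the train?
Convert 一千一百四十四 (Chinese numeral) → 1×1000 + 1×100 + 4×10 + 4 = 1144 (decimal)
Convert 四千一百七十三 (Chinese numeral) → 4×1000 + 1×100 + 7×10 + 3 = 4173 (decimal)
Compute 1144 + 4173 = 5317
5317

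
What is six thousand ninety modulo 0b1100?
Convert six thousand ninety (English words) → 6×1000 + 90 = 6090 (decimal)
Convert 0b1100 (binary) → 8 + 4 = 12 (decimal)
Compute 6090 mod 12 = 6
6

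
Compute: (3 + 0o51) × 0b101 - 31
Convert 0o51 (octal) → 5×8 + 1 = 41 (decimal)
Convert 0b101 (binary) → 4 + 1 = 5 (decimal)
Expression in decimal: (3 + 41) × 5 - 31
Parentheses first: 3 + 41 = 44
Multiply: 44 × 5 = 220
Subtract: 220 - 31 = 189
189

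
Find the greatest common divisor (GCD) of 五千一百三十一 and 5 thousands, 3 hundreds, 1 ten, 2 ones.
Convert 五千一百三十一 (Chinese numeral) → 5×1000 + 1×100 + 3×10 + 1 = 5131 (decimal)
Convert 5 thousands, 3 hundreds, 1 ten, 2 ones (place-value notation) → 5×1000 + 3×100 + 1×10 + 2 = 5312 (decimal)
Compute gcd(5131, 5312) = 1
1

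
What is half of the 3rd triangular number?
The 3rd triangular number = 3×4/2 = 6
Compute 6 ÷ 2 = 3
3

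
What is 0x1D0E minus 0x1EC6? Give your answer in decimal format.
Convert 0x1D0E (hexadecimal) → 1×4096 + 13×256 + 14 = 7438 (decimal)
Convert 0x1EC6 (hexadecimal) → 1×4096 + 14×256 + 12×16 + 6 = 7878 (decimal)
Compute 7438 - 7878 = -440
-440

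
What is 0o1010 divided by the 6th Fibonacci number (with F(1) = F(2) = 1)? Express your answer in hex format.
Convert 0o1010 (octal) → 1×512 + 1×8 = 520 (decimal)
Convert the 6th Fibonacci number (with F(1) = F(2) = 1) (Fibonacci index) → 1, 1, 2, 3, 5, 8 → 8 (decimal)
Compute 520 ÷ 8 = 65
Convert 65 (decimal) → 65 = 4×16 + 1 → 0x41 (hexadecimal)
0x41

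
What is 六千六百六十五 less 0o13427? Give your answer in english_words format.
Convert 六千六百六十五 (Chinese numeral) → 6×1000 + 6×100 + 6×10 + 5 = 6665 (decimal)
Convert 0o13427 (octal) → 1×4096 + 3×512 + 4×64 + 2×8 + 7 = 5911 (decimal)
Compute 6665 - 5911 = 754
Convert 754 (decimal) → 754 = 7×100 + 54 → seven hundred fifty-four (English words)
seven hundred fifty-four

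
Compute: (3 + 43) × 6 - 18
Parentheses first: 3 + 43 = 46
Multiply: 46 × 6 = 276
Subtract: 276 - 18 = 258
258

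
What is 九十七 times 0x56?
Convert 九十七 (Chinese numeral) → 9×10 + 7 = 97 (decimal)
Convert 0x56 (hexadecimal) → 5×16 + 6 = 86 (decimal)
Compute 97 × 86 = 8342
8342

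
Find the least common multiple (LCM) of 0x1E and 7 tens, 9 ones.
Convert 0x1E (hexadecimal) → 1×16 + 14 = 30 (decimal)
Convert 7 tens, 9 ones (place-value notation) → 7×10 + 9 = 79 (decimal)
Compute lcm(30, 79) = 2370
2370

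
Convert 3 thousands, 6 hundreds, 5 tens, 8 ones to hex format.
Convert 3 thousands, 6 hundreds, 5 tens, 8 ones (place-value notation) → 3×1000 + 6×100 + 5×10 + 8 = 3658 (decimal)
Convert 3658 (decimal) → 3658 = 14×256 + 4×16 + 10 → 0xE4A (hexadecimal)
0xE4A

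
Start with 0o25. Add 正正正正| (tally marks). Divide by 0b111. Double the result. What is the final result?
Convert 0o25 (octal) → 2×8 + 5 = 21 (decimal)
Start: 21
Convert 正正正正| (tally marks) → 5 + 5 + 5 + 5 + 1 = 21 (decimal)
21 + 21 = 42
Convert 0b111 (binary) → 4 + 2 + 1 = 7 (decimal)
42 ÷ 7 = 6
6 × 2 = 12
12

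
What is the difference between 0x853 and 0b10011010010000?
Convert 0x853 (hexadecimal) → 8×256 + 5×16 + 3 = 2131 (decimal)
Convert 0b10011010010000 (binary) → 8192 + 1024 + 512 + 128 + 16 = 9872 (decimal)
Difference: |2131 - 9872| = 7741
7741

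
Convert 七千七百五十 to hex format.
Convert 七千七百五十 (Chinese numeral) → 7×1000 + 7×100 + 5×10 = 7750 (decimal)
Convert 7750 (decimal) → 7750 = 1×4096 + 14×256 + 4×16 + 6 → 0x1E46 (hexadecimal)
0x1E46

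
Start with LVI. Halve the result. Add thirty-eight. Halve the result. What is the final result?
Convert LVI (Roman numeral) → 50 + 5 + 1 = 56 (decimal)
Start: 56
56 ÷ 2 = 28
Convert thirty-eight (English words) → 38 (decimal)
28 + 38 = 66
66 ÷ 2 = 33
33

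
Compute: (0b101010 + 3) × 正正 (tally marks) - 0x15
Convert 0b101010 (binary) → 32 + 8 + 2 = 42 (decimal)
Convert 正正 (tally marks) → 5 + 5 = 10 (decimal)
Convert 0x15 (hexadecimal) → 1×16 + 5 = 21 (decimal)
Expression in decimal: (42 + 3) × 10 - 21
Parentheses first: 42 + 3 = 45
Multiply: 45 × 10 = 450
Subtract: 450 - 21 = 429
429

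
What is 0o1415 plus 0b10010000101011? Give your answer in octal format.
Convert 0o1415 (octal) → 1×512 + 4×64 + 1×8 + 5 = 781 (decimal)
Convert 0b10010000101011 (binary) → 8192 + 1024 + 32 + 8 + 2 + 1 = 9259 (decimal)
Compute 781 + 9259 = 10040
Convert 10040 (decimal) → 10040 = 2×4096 + 3×512 + 4×64 + 7×8 → 0o23470 (octal)
0o23470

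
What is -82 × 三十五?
Convert 三十五 (Chinese numeral) → 3×10 + 5 = 35 (decimal)
Compute -82 × 35 = -2870
-2870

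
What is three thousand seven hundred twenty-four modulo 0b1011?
Convert three thousand seven hundred twenty-four (English words) → 3×1000 + 7×100 + 24 = 3724 (decimal)
Convert 0b1011 (binary) → 8 + 2 + 1 = 11 (decimal)
Compute 3724 mod 11 = 6
6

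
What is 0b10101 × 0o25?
Convert 0b10101 (binary) → 16 + 4 + 1 = 21 (decimal)
Convert 0o25 (octal) → 2×8 + 5 = 21 (decimal)
Compute 21 × 21 = 441
441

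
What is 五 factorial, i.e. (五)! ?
Convert 五 (Chinese numeral) → 5 (decimal)
Compute 5! = 120
120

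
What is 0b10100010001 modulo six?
Convert 0b10100010001 (binary) → 1024 + 256 + 16 + 1 = 1297 (decimal)
Convert six (English words) → 6 (decimal)
Compute 1297 mod 6 = 1
1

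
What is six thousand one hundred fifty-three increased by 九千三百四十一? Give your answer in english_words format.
Convert six thousand one hundred fifty-three (English words) → 6×1000 + 1×100 + 53 = 6153 (decimal)
Convert 九千三百四十一 (Chinese numeral) → 9×1000 + 3×100 + 4×10 + 1 = 9341 (decimal)
Compute 6153 + 9341 = 15494
Convert 15494 (decimal) → 15494 = 15×1000 + 4×100 + 94 → fifteen thousand four hundred ninety-four (English words)
fifteen thousand four hundred ninety-four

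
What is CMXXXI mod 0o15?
Convert CMXXXI (Roman numeral) → 900 + 10 + 10 + 10 + 1 = 931 (decimal)
Convert 0o15 (octal) → 1×8 + 5 = 13 (decimal)
Compute 931 mod 13 = 8
8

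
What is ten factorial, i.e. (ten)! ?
Convert ten (English words) → 10 (decimal)
Compute 10! = 3628800
3628800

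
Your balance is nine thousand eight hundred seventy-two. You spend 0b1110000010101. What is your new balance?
Convert nine thousand eight hundred seventy-two (English words) → 9×1000 + 8×100 + 72 = 9872 (decimal)
Convert 0b1110000010101 (binary) → 4096 + 2048 + 1024 + 16 + 4 + 1 = 7189 (decimal)
Compute 9872 - 7189 = 2683
2683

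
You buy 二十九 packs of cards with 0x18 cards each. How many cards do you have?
Convert 0x18 (hexadecimal) → 1×16 + 8 = 24 (decimal)
Convert 二十九 (Chinese numeral) → 2×10 + 9 = 29 (decimal)
Compute 24 × 29 = 696
696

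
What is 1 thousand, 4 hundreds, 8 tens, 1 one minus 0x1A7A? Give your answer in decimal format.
Convert 1 thousand, 4 hundreds, 8 tens, 1 one (place-value notation) → 1×1000 + 4×100 + 8×10 + 1 = 1481 (decimal)
Convert 0x1A7A (hexadecimal) → 1×4096 + 10×256 + 7×16 + 10 = 6778 (decimal)
Compute 1481 - 6778 = -5297
-5297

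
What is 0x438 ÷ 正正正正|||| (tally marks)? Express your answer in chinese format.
Convert 0x438 (hexadecimal) → 4×256 + 3×16 + 8 = 1080 (decimal)
Convert 正正正正|||| (tally marks) → 5 + 5 + 5 + 5 + 4 = 24 (decimal)
Compute 1080 ÷ 24 = 45
Convert 45 (decimal) → 45 = 4×10 + 5 → 四十五 (Chinese numeral)
四十五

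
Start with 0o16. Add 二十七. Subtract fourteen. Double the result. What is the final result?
Convert 0o16 (octal) → 1×8 + 6 = 14 (decimal)
Start: 14
Convert 二十七 (Chinese numeral) → 2×10 + 7 = 27 (decimal)
14 + 27 = 41
Convert fourteen (English words) → 14 (decimal)
41 - 14 = 27
27 × 2 = 54
54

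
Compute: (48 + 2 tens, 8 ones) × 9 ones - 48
Convert 2 tens, 8 ones (place-value notation) → 2×10 + 8 = 28 (decimal)
Convert 9 ones (place-value notation) → 9 (decimal)
Expression in decimal: (48 + 28) × 9 - 48
Parentheses first: 48 + 28 = 76
Multiply: 76 × 9 = 684
Subtract: 684 - 48 = 636
636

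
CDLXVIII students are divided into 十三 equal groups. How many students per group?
Convert CDLXVIII (Roman numeral) → 400 + 50 + 10 + 5 + 1 + 1 + 1 = 468 (decimal)
Convert 十三 (Chinese numeral) → 1×10 + 3 = 13 (decimal)
Compute 468 ÷ 13 = 36
36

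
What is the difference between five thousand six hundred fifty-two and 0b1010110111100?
Convert five thousand six hundred fifty-two (English words) → 5×1000 + 6×100 + 52 = 5652 (decimal)
Convert 0b1010110111100 (binary) → 4096 + 1024 + 256 + 128 + 32 + 16 + 8 + 4 = 5564 (decimal)
Difference: |5652 - 5564| = 88
88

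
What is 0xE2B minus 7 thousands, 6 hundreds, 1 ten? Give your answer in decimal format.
Convert 0xE2B (hexadecimal) → 14×256 + 2×16 + 11 = 3627 (decimal)
Convert 7 thousands, 6 hundreds, 1 ten (place-value notation) → 7×1000 + 6×100 + 1×10 = 7610 (decimal)
Compute 3627 - 7610 = -3983
-3983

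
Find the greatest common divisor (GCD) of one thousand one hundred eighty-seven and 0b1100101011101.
Convert one thousand one hundred eighty-seven (English words) → 1×1000 + 1×100 + 87 = 1187 (decimal)
Convert 0b1100101011101 (binary) → 4096 + 2048 + 256 + 64 + 16 + 8 + 4 + 1 = 6493 (decimal)
Compute gcd(1187, 6493) = 1
1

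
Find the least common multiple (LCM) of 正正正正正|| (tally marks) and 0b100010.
Convert 正正正正正|| (tally marks) → 5 + 5 + 5 + 5 + 5 + 2 = 27 (decimal)
Convert 0b100010 (binary) → 32 + 2 = 34 (decimal)
Compute lcm(27, 34) = 918
918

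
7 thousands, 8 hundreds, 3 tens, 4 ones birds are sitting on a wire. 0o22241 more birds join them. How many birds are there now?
Convert 7 thousands, 8 hundreds, 3 tens, 4 ones (place-value notation) → 7×1000 + 8×100 + 3×10 + 4 = 7834 (decimal)
Convert 0o22241 (octal) → 2×4096 + 2×512 + 2×64 + 4×8 + 1 = 9377 (decimal)
Compute 7834 + 9377 = 17211
17211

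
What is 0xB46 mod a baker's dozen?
Convert 0xB46 (hexadecimal) → 11×256 + 4×16 + 6 = 2886 (decimal)
Convert a baker's dozen (colloquial) → 13 (decimal)
Compute 2886 mod 13 = 0
0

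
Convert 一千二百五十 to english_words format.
Convert 一千二百五十 (Chinese numeral) → 1×1000 + 2×100 + 5×10 = 1250 (decimal)
Convert 1250 (decimal) → 1250 = 1×1000 + 2×100 + 50 → one thousand two hundred fifty (English words)
one thousand two hundred fifty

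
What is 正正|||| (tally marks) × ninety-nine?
Convert 正正|||| (tally marks) → 5 + 5 + 4 = 14 (decimal)
Convert ninety-nine (English words) → 99 (decimal)
Compute 14 × 99 = 1386
1386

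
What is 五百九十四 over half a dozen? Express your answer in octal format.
Convert 五百九十四 (Chinese numeral) → 5×100 + 9×10 + 4 = 594 (decimal)
Convert half a dozen (colloquial) → 6 (decimal)
Compute 594 ÷ 6 = 99
Convert 99 (decimal) → 99 = 1×64 + 4×8 + 3 → 0o143 (octal)
0o143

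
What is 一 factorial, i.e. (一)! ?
Convert 一 (Chinese numeral) → 1 (decimal)
Compute 1! = 1
1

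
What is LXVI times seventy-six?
Convert LXVI (Roman numeral) → 50 + 10 + 5 + 1 = 66 (decimal)
Convert seventy-six (English words) → 76 (decimal)
Compute 66 × 76 = 5016
5016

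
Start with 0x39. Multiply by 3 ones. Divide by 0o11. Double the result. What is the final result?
Convert 0x39 (hexadecimal) → 3×16 + 9 = 57 (decimal)
Start: 57
Convert 3 ones (place-value notation) → 3 (decimal)
57 × 3 = 171
Convert 0o11 (octal) → 1×8 + 1 = 9 (decimal)
171 ÷ 9 = 19
19 × 2 = 38
38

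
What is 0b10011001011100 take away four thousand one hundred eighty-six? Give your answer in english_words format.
Convert 0b10011001011100 (binary) → 8192 + 1024 + 512 + 64 + 16 + 8 + 4 = 9820 (decimal)
Convert four thousand one hundred eighty-six (English words) → 4×1000 + 1×100 + 86 = 4186 (decimal)
Compute 9820 - 4186 = 5634
Convert 5634 (decimal) → 5634 = 5×1000 + 6×100 + 34 → five thousand six hundred thirty-four (English words)
five thousand six hundred thirty-four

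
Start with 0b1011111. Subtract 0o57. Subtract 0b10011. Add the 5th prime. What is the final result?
Convert 0b1011111 (binary) → 64 + 16 + 8 + 4 + 2 + 1 = 95 (decimal)
Start: 95
Convert 0o57 (octal) → 5×8 + 7 = 47 (decimal)
95 - 47 = 48
Convert 0b10011 (binary) → 16 + 2 + 1 = 19 (decimal)
48 - 19 = 29
Convert the 5th prime (prime index) → 11 (decimal)
29 + 11 = 40
40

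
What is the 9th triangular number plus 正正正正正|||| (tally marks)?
The 9th triangular number = 9×10/2 = 45
Convert 正正正正正|||| (tally marks) → 5 + 5 + 5 + 5 + 5 + 4 = 29 (decimal)
Compute 45 + 29 = 74
74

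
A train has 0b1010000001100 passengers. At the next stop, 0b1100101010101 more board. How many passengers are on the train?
Convert 0b1010000001100 (binary) → 4096 + 1024 + 8 + 4 = 5132 (decimal)
Convert 0b1100101010101 (binary) → 4096 + 2048 + 256 + 64 + 16 + 4 + 1 = 6485 (decimal)
Compute 5132 + 6485 = 11617
11617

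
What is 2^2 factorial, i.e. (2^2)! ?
Convert 2^2 (power) → 4 (decimal)
Compute 4! = 24
24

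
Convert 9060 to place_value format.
Convert 9060 (decimal) → 9060 = 9×1000 + 6×10 → 9 thousands, 6 tens (place-value notation)
9 thousands, 6 tens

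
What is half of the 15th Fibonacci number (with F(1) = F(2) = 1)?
The 15th Fibonacci number (with F(1) = F(2) = 1): 1, 1, 2, 3, 5, 8, 13, 21, 34, 55, 89, 144, 233, 377, 610 → 610
Compute 610 ÷ 2 = 305
305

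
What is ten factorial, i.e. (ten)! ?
Convert ten (English words) → 10 (decimal)
Compute 10! = 3628800
3628800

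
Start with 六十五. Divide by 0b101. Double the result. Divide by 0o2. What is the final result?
Convert 六十五 (Chinese numeral) → 6×10 + 5 = 65 (decimal)
Start: 65
Convert 0b101 (binary) → 4 + 1 = 5 (decimal)
65 ÷ 5 = 13
13 × 2 = 26
Convert 0o2 (octal) → 2 (decimal)
26 ÷ 2 = 13
13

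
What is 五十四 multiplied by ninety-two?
Convert 五十四 (Chinese numeral) → 5×10 + 4 = 54 (decimal)
Convert ninety-two (English words) → 92 (decimal)
Compute 54 × 92 = 4968
4968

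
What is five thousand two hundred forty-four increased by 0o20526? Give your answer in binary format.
Convert five thousand two hundred forty-four (English words) → 5×1000 + 2×100 + 44 = 5244 (decimal)
Convert 0o20526 (octal) → 2×4096 + 5×64 + 2×8 + 6 = 8534 (decimal)
Compute 5244 + 8534 = 13778
Convert 13778 (decimal) → 13778 = 8192 + 4096 + 1024 + 256 + 128 + 64 + 16 + 2 → 0b11010111010010 (binary)
0b11010111010010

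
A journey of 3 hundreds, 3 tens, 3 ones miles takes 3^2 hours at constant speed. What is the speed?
Convert 3 hundreds, 3 tens, 3 ones (place-value notation) → 3×100 + 3×10 + 3 = 333 (decimal)
Convert 3^2 (power) → 9 (decimal)
Compute 333 ÷ 9 = 37
37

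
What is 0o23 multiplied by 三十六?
Convert 0o23 (octal) → 2×8 + 3 = 19 (decimal)
Convert 三十六 (Chinese numeral) → 3×10 + 6 = 36 (decimal)
Compute 19 × 36 = 684
684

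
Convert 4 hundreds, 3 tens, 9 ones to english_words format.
Convert 4 hundreds, 3 tens, 9 ones (place-value notation) → 4×100 + 3×10 + 9 = 439 (decimal)
Convert 439 (decimal) → 439 = 4×100 + 39 → four hundred thirty-nine (English words)
four hundred thirty-nine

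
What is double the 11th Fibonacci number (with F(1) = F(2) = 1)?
The 11th Fibonacci number (with F(1) = F(2) = 1): 1, 1, 2, 3, 5, 8, 13, 21, 34, 55, 89 → 89
Compute 89 × 2 = 178
178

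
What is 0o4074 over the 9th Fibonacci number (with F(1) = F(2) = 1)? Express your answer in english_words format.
Convert 0o4074 (octal) → 4×512 + 7×8 + 4 = 2108 (decimal)
Convert the 9th Fibonacci number (with F(1) = F(2) = 1) (Fibonacci index) → 1, 1, 2, 3, 5, 8, 13, 21, 34 → 34 (decimal)
Compute 2108 ÷ 34 = 62
Convert 62 (decimal) → sixty-two (English words)
sixty-two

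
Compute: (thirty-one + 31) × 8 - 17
Convert thirty-one (English words) → 31 (decimal)
Expression in decimal: (31 + 31) × 8 - 17
Parentheses first: 31 + 31 = 62
Multiply: 62 × 8 = 496
Subtract: 496 - 17 = 479
479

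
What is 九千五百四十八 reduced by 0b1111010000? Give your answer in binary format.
Convert 九千五百四十八 (Chinese numeral) → 9×1000 + 5×100 + 4×10 + 8 = 9548 (decimal)
Convert 0b1111010000 (binary) → 512 + 256 + 128 + 64 + 16 = 976 (decimal)
Compute 9548 - 976 = 8572
Convert 8572 (decimal) → 8572 = 8192 + 256 + 64 + 32 + 16 + 8 + 4 → 0b10000101111100 (binary)
0b10000101111100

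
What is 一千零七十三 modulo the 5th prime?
Convert 一千零七十三 (Chinese numeral) → 1×1000 + 7×10 + 3 = 1073 (decimal)
Convert the 5th prime (prime index) → 11 (decimal)
Compute 1073 mod 11 = 6
6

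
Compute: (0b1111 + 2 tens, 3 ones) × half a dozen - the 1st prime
Convert 0b1111 (binary) → 8 + 4 + 2 + 1 = 15 (decimal)
Convert 2 tens, 3 ones (place-value notation) → 2×10 + 3 = 23 (decimal)
Convert half a dozen (colloquial) → 6 (decimal)
Convert the 1st prime (prime index) → 2 (decimal)
Expression in decimal: (15 + 23) × 6 - 2
Parentheses first: 15 + 23 = 38
Multiply: 38 × 6 = 228
Subtract: 228 - 2 = 226
226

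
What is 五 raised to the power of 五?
Convert 五 (Chinese numeral) → 5 (decimal)
Convert 五 (Chinese numeral) → 5 (decimal)
Compute 5 ^ 5 = 3125
3125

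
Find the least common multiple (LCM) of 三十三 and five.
Convert 三十三 (Chinese numeral) → 3×10 + 3 = 33 (decimal)
Convert five (English words) → 5 (decimal)
Compute lcm(33, 5) = 165
165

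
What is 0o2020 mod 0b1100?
Convert 0o2020 (octal) → 2×512 + 2×8 = 1040 (decimal)
Convert 0b1100 (binary) → 8 + 4 = 12 (decimal)
Compute 1040 mod 12 = 8
8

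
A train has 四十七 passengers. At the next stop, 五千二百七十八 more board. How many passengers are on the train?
Convert 四十七 (Chinese numeral) → 4×10 + 7 = 47 (decimal)
Convert 五千二百七十八 (Chinese numeral) → 5×1000 + 2×100 + 7×10 + 8 = 5278 (decimal)
Compute 47 + 5278 = 5325
5325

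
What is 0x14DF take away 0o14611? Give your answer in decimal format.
Convert 0x14DF (hexadecimal) → 1×4096 + 4×256 + 13×16 + 15 = 5343 (decimal)
Convert 0o14611 (octal) → 1×4096 + 4×512 + 6×64 + 1×8 + 1 = 6537 (decimal)
Compute 5343 - 6537 = -1194
-1194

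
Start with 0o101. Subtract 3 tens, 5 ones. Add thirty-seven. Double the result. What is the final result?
Convert 0o101 (octal) → 1×64 + 1 = 65 (decimal)
Start: 65
Convert 3 tens, 5 ones (place-value notation) → 3×10 + 5 = 35 (decimal)
65 - 35 = 30
Convert thirty-seven (English words) → 37 (decimal)
30 + 37 = 67
67 × 2 = 134
134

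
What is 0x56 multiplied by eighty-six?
Convert 0x56 (hexadecimal) → 5×16 + 6 = 86 (decimal)
Convert eighty-six (English words) → 86 (decimal)
Compute 86 × 86 = 7396
7396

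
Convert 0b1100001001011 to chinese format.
Convert 0b1100001001011 (binary) → 4096 + 2048 + 64 + 8 + 2 + 1 = 6219 (decimal)
Convert 6219 (decimal) → 6219 = 6×1000 + 2×100 + 1×10 + 9 → 六千二百一十九 (Chinese numeral)
六千二百一十九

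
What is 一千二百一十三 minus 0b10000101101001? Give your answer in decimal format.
Convert 一千二百一十三 (Chinese numeral) → 1×1000 + 2×100 + 1×10 + 3 = 1213 (decimal)
Convert 0b10000101101001 (binary) → 8192 + 256 + 64 + 32 + 8 + 1 = 8553 (decimal)
Compute 1213 - 8553 = -7340
-7340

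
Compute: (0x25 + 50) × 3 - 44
Convert 0x25 (hexadecimal) → 2×16 + 5 = 37 (decimal)
Expression in decimal: (37 + 50) × 3 - 44
Parentheses first: 37 + 50 = 87
Multiply: 87 × 3 = 261
Subtract: 261 - 44 = 217
217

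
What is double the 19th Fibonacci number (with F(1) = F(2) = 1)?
The 19th Fibonacci number (with F(1) = F(2) = 1) = 4181
Compute 4181 × 2 = 8362
8362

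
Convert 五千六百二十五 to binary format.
Convert 五千六百二十五 (Chinese numeral) → 5×1000 + 6×100 + 2×10 + 5 = 5625 (decimal)
Convert 5625 (decimal) → 5625 = 4096 + 1024 + 256 + 128 + 64 + 32 + 16 + 8 + 1 → 0b1010111111001 (binary)
0b1010111111001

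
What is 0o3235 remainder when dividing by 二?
Convert 0o3235 (octal) → 3×512 + 2×64 + 3×8 + 5 = 1693 (decimal)
Convert 二 (Chinese numeral) → 2 (decimal)
Compute 1693 mod 2 = 1
1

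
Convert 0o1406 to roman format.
Convert 0o1406 (octal) → 1×512 + 4×64 + 6 = 774 (decimal)
Convert 774 (decimal) → 774 = 500 + 100 + 100 + 50 + 10 + 10 + 4 → DCCLXXIV (Roman numeral)
DCCLXXIV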